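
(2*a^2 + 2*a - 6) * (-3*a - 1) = -6*a^3 - 8*a^2 + 16*a + 6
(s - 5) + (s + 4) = 2*s - 1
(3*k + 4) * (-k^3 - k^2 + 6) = -3*k^4 - 7*k^3 - 4*k^2 + 18*k + 24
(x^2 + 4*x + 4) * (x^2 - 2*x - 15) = x^4 + 2*x^3 - 19*x^2 - 68*x - 60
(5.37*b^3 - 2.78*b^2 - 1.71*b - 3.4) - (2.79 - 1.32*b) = 5.37*b^3 - 2.78*b^2 - 0.39*b - 6.19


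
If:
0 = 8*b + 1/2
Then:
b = -1/16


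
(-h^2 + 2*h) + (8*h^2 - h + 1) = 7*h^2 + h + 1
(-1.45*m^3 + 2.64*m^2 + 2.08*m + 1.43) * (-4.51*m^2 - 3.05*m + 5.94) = 6.5395*m^5 - 7.4839*m^4 - 26.0458*m^3 + 2.8883*m^2 + 7.9937*m + 8.4942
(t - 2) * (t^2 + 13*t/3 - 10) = t^3 + 7*t^2/3 - 56*t/3 + 20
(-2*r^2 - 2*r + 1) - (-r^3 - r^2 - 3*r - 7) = r^3 - r^2 + r + 8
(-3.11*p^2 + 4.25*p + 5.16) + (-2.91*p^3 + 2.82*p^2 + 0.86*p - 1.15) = -2.91*p^3 - 0.29*p^2 + 5.11*p + 4.01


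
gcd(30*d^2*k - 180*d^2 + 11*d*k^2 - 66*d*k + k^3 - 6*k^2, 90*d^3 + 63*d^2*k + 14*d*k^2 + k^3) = 30*d^2 + 11*d*k + k^2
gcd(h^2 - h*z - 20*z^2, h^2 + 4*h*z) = h + 4*z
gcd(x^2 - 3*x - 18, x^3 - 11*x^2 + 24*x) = 1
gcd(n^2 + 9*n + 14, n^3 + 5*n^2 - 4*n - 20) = n + 2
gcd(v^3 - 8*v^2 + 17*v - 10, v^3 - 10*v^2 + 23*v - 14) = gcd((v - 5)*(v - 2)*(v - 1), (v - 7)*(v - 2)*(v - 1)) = v^2 - 3*v + 2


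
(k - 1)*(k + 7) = k^2 + 6*k - 7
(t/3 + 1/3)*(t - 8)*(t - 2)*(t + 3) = t^4/3 - 2*t^3 - 7*t^2 + 34*t/3 + 16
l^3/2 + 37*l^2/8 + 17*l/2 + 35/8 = (l/2 + 1/2)*(l + 5/4)*(l + 7)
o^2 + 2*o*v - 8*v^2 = (o - 2*v)*(o + 4*v)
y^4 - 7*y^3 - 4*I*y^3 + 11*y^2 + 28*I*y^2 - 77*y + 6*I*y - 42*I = (y - 7)*(y - 6*I)*(y + I)^2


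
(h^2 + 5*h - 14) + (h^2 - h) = 2*h^2 + 4*h - 14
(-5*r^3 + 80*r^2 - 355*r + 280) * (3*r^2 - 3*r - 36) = -15*r^5 + 255*r^4 - 1125*r^3 - 975*r^2 + 11940*r - 10080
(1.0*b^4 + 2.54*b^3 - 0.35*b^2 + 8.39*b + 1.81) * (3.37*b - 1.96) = 3.37*b^5 + 6.5998*b^4 - 6.1579*b^3 + 28.9603*b^2 - 10.3447*b - 3.5476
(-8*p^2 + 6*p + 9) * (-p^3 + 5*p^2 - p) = 8*p^5 - 46*p^4 + 29*p^3 + 39*p^2 - 9*p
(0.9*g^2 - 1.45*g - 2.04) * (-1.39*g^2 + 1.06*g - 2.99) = -1.251*g^4 + 2.9695*g^3 - 1.3924*g^2 + 2.1731*g + 6.0996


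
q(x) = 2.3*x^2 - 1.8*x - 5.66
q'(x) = 4.6*x - 1.8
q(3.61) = 17.82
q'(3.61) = 14.81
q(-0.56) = -3.93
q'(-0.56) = -4.38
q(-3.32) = 25.67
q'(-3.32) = -17.07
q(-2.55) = 13.89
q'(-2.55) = -13.53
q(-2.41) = 12.04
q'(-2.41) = -12.89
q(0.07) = -5.77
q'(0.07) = -1.48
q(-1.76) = 4.63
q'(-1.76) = -9.90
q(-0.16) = -5.31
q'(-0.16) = -2.54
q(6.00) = 66.34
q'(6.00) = 25.80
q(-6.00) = 87.94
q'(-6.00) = -29.40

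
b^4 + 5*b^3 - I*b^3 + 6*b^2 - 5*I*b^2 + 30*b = b*(b + 5)*(b - 3*I)*(b + 2*I)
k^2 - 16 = (k - 4)*(k + 4)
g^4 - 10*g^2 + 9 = (g - 3)*(g - 1)*(g + 1)*(g + 3)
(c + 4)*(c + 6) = c^2 + 10*c + 24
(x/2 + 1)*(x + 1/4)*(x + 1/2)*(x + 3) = x^4/2 + 23*x^3/8 + 79*x^2/16 + 41*x/16 + 3/8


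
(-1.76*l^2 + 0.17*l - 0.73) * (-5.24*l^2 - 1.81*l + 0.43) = 9.2224*l^4 + 2.2948*l^3 + 2.7607*l^2 + 1.3944*l - 0.3139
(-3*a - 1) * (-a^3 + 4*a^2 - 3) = 3*a^4 - 11*a^3 - 4*a^2 + 9*a + 3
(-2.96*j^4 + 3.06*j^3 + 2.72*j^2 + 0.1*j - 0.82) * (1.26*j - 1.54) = -3.7296*j^5 + 8.414*j^4 - 1.2852*j^3 - 4.0628*j^2 - 1.1872*j + 1.2628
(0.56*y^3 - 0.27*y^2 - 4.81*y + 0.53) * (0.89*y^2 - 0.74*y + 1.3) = 0.4984*y^5 - 0.6547*y^4 - 3.3531*y^3 + 3.6801*y^2 - 6.6452*y + 0.689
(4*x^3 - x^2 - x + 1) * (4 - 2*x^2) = -8*x^5 + 2*x^4 + 18*x^3 - 6*x^2 - 4*x + 4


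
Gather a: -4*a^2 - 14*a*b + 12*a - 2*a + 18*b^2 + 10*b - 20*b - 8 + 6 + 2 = -4*a^2 + a*(10 - 14*b) + 18*b^2 - 10*b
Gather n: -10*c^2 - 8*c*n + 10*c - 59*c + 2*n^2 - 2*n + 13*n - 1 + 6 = -10*c^2 - 49*c + 2*n^2 + n*(11 - 8*c) + 5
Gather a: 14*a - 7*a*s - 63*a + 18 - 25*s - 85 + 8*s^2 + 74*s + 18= a*(-7*s - 49) + 8*s^2 + 49*s - 49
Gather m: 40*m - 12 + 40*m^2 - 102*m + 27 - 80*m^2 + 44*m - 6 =-40*m^2 - 18*m + 9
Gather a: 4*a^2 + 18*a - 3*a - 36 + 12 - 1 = 4*a^2 + 15*a - 25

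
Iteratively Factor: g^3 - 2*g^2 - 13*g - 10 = (g + 2)*(g^2 - 4*g - 5) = (g + 1)*(g + 2)*(g - 5)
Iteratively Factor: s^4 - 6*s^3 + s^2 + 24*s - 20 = (s - 5)*(s^3 - s^2 - 4*s + 4) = (s - 5)*(s + 2)*(s^2 - 3*s + 2) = (s - 5)*(s - 2)*(s + 2)*(s - 1)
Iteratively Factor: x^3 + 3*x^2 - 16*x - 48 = (x - 4)*(x^2 + 7*x + 12) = (x - 4)*(x + 4)*(x + 3)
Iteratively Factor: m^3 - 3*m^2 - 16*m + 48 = (m - 4)*(m^2 + m - 12) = (m - 4)*(m + 4)*(m - 3)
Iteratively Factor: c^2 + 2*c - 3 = (c + 3)*(c - 1)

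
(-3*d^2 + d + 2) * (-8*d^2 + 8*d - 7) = 24*d^4 - 32*d^3 + 13*d^2 + 9*d - 14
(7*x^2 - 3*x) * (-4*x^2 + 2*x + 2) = -28*x^4 + 26*x^3 + 8*x^2 - 6*x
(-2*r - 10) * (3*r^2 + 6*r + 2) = -6*r^3 - 42*r^2 - 64*r - 20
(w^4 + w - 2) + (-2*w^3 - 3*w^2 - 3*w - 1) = w^4 - 2*w^3 - 3*w^2 - 2*w - 3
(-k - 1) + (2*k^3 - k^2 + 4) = 2*k^3 - k^2 - k + 3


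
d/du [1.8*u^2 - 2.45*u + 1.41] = 3.6*u - 2.45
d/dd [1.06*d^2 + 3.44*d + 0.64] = 2.12*d + 3.44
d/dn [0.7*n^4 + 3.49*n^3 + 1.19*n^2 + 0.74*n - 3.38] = 2.8*n^3 + 10.47*n^2 + 2.38*n + 0.74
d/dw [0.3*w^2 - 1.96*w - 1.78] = 0.6*w - 1.96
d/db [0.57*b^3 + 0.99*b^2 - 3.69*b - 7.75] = 1.71*b^2 + 1.98*b - 3.69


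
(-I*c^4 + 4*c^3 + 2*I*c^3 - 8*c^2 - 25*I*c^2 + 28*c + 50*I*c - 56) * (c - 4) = -I*c^5 + 4*c^4 + 6*I*c^4 - 24*c^3 - 33*I*c^3 + 60*c^2 + 150*I*c^2 - 168*c - 200*I*c + 224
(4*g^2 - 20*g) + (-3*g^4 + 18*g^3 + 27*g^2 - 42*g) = -3*g^4 + 18*g^3 + 31*g^2 - 62*g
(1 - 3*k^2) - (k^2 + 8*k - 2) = -4*k^2 - 8*k + 3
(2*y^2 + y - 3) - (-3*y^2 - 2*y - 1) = 5*y^2 + 3*y - 2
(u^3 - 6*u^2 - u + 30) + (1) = u^3 - 6*u^2 - u + 31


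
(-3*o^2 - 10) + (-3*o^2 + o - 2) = -6*o^2 + o - 12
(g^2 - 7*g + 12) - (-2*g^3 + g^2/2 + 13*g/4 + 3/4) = 2*g^3 + g^2/2 - 41*g/4 + 45/4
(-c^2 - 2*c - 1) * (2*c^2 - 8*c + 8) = -2*c^4 + 4*c^3 + 6*c^2 - 8*c - 8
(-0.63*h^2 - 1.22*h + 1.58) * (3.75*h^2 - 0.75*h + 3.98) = -2.3625*h^4 - 4.1025*h^3 + 4.3326*h^2 - 6.0406*h + 6.2884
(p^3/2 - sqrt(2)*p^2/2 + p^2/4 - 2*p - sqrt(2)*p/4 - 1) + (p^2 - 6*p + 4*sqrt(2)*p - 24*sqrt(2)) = p^3/2 - sqrt(2)*p^2/2 + 5*p^2/4 - 8*p + 15*sqrt(2)*p/4 - 24*sqrt(2) - 1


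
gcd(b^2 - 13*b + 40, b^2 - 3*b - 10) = b - 5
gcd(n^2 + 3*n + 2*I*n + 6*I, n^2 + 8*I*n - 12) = n + 2*I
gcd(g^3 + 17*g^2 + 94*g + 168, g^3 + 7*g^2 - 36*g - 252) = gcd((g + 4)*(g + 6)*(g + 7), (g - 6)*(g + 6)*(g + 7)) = g^2 + 13*g + 42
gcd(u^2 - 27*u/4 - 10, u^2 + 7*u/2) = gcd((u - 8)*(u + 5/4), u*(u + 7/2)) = 1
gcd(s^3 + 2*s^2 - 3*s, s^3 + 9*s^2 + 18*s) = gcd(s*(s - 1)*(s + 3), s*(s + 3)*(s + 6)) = s^2 + 3*s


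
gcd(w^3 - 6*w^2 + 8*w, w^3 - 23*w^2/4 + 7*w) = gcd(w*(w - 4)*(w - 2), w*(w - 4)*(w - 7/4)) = w^2 - 4*w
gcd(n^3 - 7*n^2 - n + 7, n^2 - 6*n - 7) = n^2 - 6*n - 7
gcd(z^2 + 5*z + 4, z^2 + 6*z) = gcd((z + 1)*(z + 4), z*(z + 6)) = 1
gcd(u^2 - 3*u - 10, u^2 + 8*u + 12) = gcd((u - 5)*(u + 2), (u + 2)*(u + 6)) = u + 2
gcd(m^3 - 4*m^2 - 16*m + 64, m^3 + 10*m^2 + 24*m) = m + 4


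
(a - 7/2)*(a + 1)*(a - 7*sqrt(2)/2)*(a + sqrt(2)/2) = a^4 - 3*sqrt(2)*a^3 - 5*a^3/2 - 7*a^2 + 15*sqrt(2)*a^2/2 + 35*a/4 + 21*sqrt(2)*a/2 + 49/4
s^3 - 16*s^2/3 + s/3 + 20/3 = (s - 5)*(s - 4/3)*(s + 1)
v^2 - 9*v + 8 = (v - 8)*(v - 1)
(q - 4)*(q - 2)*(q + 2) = q^3 - 4*q^2 - 4*q + 16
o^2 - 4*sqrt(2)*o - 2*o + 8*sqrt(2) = (o - 2)*(o - 4*sqrt(2))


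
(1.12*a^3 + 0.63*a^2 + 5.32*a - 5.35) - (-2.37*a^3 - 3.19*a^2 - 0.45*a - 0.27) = 3.49*a^3 + 3.82*a^2 + 5.77*a - 5.08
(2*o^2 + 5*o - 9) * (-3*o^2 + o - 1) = -6*o^4 - 13*o^3 + 30*o^2 - 14*o + 9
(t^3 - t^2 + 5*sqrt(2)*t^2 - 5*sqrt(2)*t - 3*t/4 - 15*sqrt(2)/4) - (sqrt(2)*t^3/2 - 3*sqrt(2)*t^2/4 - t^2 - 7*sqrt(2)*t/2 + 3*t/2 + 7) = -sqrt(2)*t^3/2 + t^3 + 23*sqrt(2)*t^2/4 - 9*t/4 - 3*sqrt(2)*t/2 - 7 - 15*sqrt(2)/4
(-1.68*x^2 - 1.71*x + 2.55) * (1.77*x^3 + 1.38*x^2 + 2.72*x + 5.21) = -2.9736*x^5 - 5.3451*x^4 - 2.4159*x^3 - 9.885*x^2 - 1.9731*x + 13.2855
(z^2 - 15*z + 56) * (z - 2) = z^3 - 17*z^2 + 86*z - 112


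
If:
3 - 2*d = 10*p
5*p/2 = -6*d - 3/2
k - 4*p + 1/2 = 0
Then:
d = -9/22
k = 113/110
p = 21/55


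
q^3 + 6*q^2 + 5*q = q*(q + 1)*(q + 5)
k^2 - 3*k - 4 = (k - 4)*(k + 1)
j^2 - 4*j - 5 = (j - 5)*(j + 1)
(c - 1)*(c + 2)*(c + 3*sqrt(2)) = c^3 + c^2 + 3*sqrt(2)*c^2 - 2*c + 3*sqrt(2)*c - 6*sqrt(2)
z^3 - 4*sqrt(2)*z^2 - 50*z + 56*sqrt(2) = (z - 7*sqrt(2))*(z - sqrt(2))*(z + 4*sqrt(2))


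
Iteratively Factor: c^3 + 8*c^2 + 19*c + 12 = (c + 3)*(c^2 + 5*c + 4) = (c + 3)*(c + 4)*(c + 1)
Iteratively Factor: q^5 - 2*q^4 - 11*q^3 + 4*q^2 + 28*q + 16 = (q - 4)*(q^4 + 2*q^3 - 3*q^2 - 8*q - 4) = (q - 4)*(q + 1)*(q^3 + q^2 - 4*q - 4) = (q - 4)*(q + 1)*(q + 2)*(q^2 - q - 2) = (q - 4)*(q + 1)^2*(q + 2)*(q - 2)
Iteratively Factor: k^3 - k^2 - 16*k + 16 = (k - 1)*(k^2 - 16) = (k - 4)*(k - 1)*(k + 4)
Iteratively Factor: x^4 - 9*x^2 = (x)*(x^3 - 9*x) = x^2*(x^2 - 9) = x^2*(x + 3)*(x - 3)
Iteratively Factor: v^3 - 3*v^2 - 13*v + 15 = (v + 3)*(v^2 - 6*v + 5) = (v - 5)*(v + 3)*(v - 1)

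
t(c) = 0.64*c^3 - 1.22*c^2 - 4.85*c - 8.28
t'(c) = 1.92*c^2 - 2.44*c - 4.85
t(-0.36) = -6.72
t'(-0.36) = -3.72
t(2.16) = -18.00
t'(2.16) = -1.16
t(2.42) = -18.09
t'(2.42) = 0.49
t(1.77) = -17.14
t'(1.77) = -3.15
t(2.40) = -18.10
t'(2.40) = 0.35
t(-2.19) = -10.23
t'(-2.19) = 9.70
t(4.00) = -6.24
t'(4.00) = 16.11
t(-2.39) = -12.39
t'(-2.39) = 11.95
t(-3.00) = -21.99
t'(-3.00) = 19.75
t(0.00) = -8.28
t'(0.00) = -4.85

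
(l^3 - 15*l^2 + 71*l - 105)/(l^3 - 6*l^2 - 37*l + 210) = (l - 3)/(l + 6)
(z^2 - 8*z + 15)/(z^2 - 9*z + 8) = (z^2 - 8*z + 15)/(z^2 - 9*z + 8)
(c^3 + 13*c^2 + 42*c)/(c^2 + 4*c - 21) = c*(c + 6)/(c - 3)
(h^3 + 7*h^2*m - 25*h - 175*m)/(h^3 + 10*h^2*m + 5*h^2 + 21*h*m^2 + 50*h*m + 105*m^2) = (h - 5)/(h + 3*m)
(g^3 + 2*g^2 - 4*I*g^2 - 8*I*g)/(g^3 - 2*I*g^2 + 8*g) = (g + 2)/(g + 2*I)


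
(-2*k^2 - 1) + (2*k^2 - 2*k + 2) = 1 - 2*k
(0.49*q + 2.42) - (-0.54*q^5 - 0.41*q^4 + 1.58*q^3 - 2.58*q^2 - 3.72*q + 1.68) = 0.54*q^5 + 0.41*q^4 - 1.58*q^3 + 2.58*q^2 + 4.21*q + 0.74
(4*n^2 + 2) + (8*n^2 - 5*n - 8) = 12*n^2 - 5*n - 6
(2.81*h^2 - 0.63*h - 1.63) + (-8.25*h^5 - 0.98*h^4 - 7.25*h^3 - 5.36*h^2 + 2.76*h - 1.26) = -8.25*h^5 - 0.98*h^4 - 7.25*h^3 - 2.55*h^2 + 2.13*h - 2.89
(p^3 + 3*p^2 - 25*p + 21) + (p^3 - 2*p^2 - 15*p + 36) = 2*p^3 + p^2 - 40*p + 57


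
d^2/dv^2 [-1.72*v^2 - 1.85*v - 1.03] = -3.44000000000000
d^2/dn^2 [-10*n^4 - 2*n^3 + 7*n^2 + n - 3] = -120*n^2 - 12*n + 14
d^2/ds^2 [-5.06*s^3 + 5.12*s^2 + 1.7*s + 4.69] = 10.24 - 30.36*s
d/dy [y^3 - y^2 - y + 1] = 3*y^2 - 2*y - 1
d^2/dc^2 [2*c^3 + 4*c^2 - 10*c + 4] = 12*c + 8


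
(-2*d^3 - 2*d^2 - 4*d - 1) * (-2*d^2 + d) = 4*d^5 + 2*d^4 + 6*d^3 - 2*d^2 - d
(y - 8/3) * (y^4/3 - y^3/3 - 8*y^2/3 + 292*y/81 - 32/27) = y^5/3 - 11*y^4/9 - 16*y^3/9 + 868*y^2/81 - 2624*y/243 + 256/81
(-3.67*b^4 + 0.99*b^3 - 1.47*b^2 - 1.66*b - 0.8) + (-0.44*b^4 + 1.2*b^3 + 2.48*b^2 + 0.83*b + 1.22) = -4.11*b^4 + 2.19*b^3 + 1.01*b^2 - 0.83*b + 0.42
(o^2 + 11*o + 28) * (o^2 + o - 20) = o^4 + 12*o^3 + 19*o^2 - 192*o - 560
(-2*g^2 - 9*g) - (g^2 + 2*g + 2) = -3*g^2 - 11*g - 2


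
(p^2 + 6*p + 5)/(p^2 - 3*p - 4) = (p + 5)/(p - 4)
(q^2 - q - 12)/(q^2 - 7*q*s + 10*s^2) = (q^2 - q - 12)/(q^2 - 7*q*s + 10*s^2)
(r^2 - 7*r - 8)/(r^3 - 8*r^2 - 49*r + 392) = (r + 1)/(r^2 - 49)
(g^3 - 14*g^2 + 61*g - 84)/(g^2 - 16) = (g^2 - 10*g + 21)/(g + 4)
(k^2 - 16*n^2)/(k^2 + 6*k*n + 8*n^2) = (k - 4*n)/(k + 2*n)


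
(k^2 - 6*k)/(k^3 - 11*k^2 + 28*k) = (k - 6)/(k^2 - 11*k + 28)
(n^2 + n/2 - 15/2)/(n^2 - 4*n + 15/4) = 2*(n + 3)/(2*n - 3)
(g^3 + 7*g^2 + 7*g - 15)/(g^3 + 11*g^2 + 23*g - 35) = (g + 3)/(g + 7)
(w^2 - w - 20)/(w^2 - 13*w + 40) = (w + 4)/(w - 8)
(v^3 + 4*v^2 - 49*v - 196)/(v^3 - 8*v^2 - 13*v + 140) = (v + 7)/(v - 5)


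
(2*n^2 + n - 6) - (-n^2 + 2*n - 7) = 3*n^2 - n + 1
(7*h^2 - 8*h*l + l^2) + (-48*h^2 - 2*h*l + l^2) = -41*h^2 - 10*h*l + 2*l^2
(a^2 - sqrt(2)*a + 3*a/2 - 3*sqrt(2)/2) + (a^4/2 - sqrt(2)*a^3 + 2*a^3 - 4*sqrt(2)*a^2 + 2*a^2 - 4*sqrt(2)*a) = a^4/2 - sqrt(2)*a^3 + 2*a^3 - 4*sqrt(2)*a^2 + 3*a^2 - 5*sqrt(2)*a + 3*a/2 - 3*sqrt(2)/2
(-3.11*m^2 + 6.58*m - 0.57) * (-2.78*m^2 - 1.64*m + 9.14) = 8.6458*m^4 - 13.192*m^3 - 37.632*m^2 + 61.076*m - 5.2098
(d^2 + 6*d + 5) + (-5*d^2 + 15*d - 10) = -4*d^2 + 21*d - 5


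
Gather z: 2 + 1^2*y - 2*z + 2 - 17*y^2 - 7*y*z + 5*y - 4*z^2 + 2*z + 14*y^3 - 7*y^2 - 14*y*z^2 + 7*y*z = 14*y^3 - 24*y^2 + 6*y + z^2*(-14*y - 4) + 4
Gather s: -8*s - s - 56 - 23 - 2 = -9*s - 81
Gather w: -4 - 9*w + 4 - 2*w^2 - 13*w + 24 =-2*w^2 - 22*w + 24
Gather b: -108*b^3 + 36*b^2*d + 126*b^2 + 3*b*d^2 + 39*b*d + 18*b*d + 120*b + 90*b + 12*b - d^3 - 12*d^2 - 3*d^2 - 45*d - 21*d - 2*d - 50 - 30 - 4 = -108*b^3 + b^2*(36*d + 126) + b*(3*d^2 + 57*d + 222) - d^3 - 15*d^2 - 68*d - 84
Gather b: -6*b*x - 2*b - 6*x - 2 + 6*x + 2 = b*(-6*x - 2)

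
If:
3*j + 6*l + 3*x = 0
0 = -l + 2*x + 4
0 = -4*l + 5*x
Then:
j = 56/3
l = -20/3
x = -16/3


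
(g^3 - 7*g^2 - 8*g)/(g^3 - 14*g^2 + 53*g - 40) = g*(g + 1)/(g^2 - 6*g + 5)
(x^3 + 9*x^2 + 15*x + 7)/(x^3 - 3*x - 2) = (x + 7)/(x - 2)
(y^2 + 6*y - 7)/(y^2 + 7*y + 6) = (y^2 + 6*y - 7)/(y^2 + 7*y + 6)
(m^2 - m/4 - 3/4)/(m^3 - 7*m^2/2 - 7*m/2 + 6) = (4*m + 3)/(2*(2*m^2 - 5*m - 12))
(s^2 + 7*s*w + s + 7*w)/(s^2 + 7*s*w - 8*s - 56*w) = (s + 1)/(s - 8)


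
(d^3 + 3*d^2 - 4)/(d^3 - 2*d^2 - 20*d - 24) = (d - 1)/(d - 6)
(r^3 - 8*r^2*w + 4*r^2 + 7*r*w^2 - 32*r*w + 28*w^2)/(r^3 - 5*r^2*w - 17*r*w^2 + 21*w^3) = (r + 4)/(r + 3*w)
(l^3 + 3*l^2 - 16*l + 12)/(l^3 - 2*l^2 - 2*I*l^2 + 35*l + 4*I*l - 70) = (l^2 + 5*l - 6)/(l^2 - 2*I*l + 35)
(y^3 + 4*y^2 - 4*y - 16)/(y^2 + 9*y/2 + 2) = 2*(y^2 - 4)/(2*y + 1)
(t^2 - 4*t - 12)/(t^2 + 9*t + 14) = (t - 6)/(t + 7)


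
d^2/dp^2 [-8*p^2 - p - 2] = -16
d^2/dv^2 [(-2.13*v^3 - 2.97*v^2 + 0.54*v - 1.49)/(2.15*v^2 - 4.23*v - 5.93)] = (2.8421709430404e-14*v^5 - 2.8421709430404e-14*v^4 - 179.565654*v^3 - 589.093482*v^2 - 326.794212*v - 327.28447)/(9.938375*v^6 - 58.659525*v^5 + 33.17493*v^4 + 247.895343*v^3 - 91.5010860000001*v^2 - 446.242581*v - 208.527857)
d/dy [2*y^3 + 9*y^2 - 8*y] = 6*y^2 + 18*y - 8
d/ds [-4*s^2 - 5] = -8*s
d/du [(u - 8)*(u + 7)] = 2*u - 1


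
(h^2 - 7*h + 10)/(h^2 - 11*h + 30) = (h - 2)/(h - 6)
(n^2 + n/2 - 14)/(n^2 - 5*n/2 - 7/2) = (n + 4)/(n + 1)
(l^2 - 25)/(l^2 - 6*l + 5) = (l + 5)/(l - 1)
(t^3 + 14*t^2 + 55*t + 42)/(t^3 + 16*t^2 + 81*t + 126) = (t + 1)/(t + 3)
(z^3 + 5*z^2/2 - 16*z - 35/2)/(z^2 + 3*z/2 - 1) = (2*z^3 + 5*z^2 - 32*z - 35)/(2*z^2 + 3*z - 2)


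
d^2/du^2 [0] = 0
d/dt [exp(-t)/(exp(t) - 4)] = 2*(2 - exp(t))*exp(-t)/(exp(2*t) - 8*exp(t) + 16)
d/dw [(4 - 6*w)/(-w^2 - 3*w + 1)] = 2*(-3*w^2 + 4*w + 3)/(w^4 + 6*w^3 + 7*w^2 - 6*w + 1)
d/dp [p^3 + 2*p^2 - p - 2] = 3*p^2 + 4*p - 1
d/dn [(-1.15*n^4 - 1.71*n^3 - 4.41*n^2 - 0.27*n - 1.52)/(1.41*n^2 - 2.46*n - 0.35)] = (-3.243*n^5 + 6.0759*n^4 + 10.0232*n^3 + 13.0248*n^2 + 7.3734*n - 3.6447)/(1.9881*n^4 - 6.9372*n^3 + 5.0646*n^2 + 1.722*n + 0.1225)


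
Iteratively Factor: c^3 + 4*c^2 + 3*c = (c + 3)*(c^2 + c) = c*(c + 3)*(c + 1)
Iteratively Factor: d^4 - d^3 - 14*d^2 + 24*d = (d - 2)*(d^3 + d^2 - 12*d) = (d - 2)*(d + 4)*(d^2 - 3*d) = (d - 3)*(d - 2)*(d + 4)*(d)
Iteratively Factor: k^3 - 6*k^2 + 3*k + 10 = (k - 2)*(k^2 - 4*k - 5) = (k - 2)*(k + 1)*(k - 5)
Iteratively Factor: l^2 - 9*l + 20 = (l - 5)*(l - 4)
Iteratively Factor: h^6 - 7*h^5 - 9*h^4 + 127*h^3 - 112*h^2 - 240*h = (h)*(h^5 - 7*h^4 - 9*h^3 + 127*h^2 - 112*h - 240) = h*(h - 4)*(h^4 - 3*h^3 - 21*h^2 + 43*h + 60) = h*(h - 4)*(h - 3)*(h^3 - 21*h - 20) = h*(h - 5)*(h - 4)*(h - 3)*(h^2 + 5*h + 4) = h*(h - 5)*(h - 4)*(h - 3)*(h + 1)*(h + 4)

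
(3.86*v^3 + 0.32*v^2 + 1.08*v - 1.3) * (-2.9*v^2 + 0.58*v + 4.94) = -11.194*v^5 + 1.3108*v^4 + 16.122*v^3 + 5.9772*v^2 + 4.5812*v - 6.422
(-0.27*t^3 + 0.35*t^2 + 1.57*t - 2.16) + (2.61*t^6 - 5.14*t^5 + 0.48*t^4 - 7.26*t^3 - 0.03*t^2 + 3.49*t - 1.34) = 2.61*t^6 - 5.14*t^5 + 0.48*t^4 - 7.53*t^3 + 0.32*t^2 + 5.06*t - 3.5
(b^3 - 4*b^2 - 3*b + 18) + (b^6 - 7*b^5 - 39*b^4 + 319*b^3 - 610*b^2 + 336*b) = b^6 - 7*b^5 - 39*b^4 + 320*b^3 - 614*b^2 + 333*b + 18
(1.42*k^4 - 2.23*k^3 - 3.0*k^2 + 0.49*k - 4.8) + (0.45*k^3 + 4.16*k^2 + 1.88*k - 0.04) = 1.42*k^4 - 1.78*k^3 + 1.16*k^2 + 2.37*k - 4.84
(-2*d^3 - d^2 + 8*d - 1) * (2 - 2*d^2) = 4*d^5 + 2*d^4 - 20*d^3 + 16*d - 2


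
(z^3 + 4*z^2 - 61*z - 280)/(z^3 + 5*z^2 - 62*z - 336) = (z + 5)/(z + 6)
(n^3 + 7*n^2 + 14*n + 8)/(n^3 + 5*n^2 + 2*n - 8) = (n + 1)/(n - 1)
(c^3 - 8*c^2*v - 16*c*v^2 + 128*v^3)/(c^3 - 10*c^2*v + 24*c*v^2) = (-c^2 + 4*c*v + 32*v^2)/(c*(-c + 6*v))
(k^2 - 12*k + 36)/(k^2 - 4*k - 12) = (k - 6)/(k + 2)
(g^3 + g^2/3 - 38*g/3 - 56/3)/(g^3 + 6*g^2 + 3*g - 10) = (3*g^2 - 5*g - 28)/(3*(g^2 + 4*g - 5))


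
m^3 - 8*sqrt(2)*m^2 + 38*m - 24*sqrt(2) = (m - 4*sqrt(2))*(m - 3*sqrt(2))*(m - sqrt(2))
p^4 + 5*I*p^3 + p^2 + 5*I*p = p*(p - I)*(p + I)*(p + 5*I)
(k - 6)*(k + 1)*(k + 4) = k^3 - k^2 - 26*k - 24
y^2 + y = y*(y + 1)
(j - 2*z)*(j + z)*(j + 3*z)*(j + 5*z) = j^4 + 7*j^3*z + 5*j^2*z^2 - 31*j*z^3 - 30*z^4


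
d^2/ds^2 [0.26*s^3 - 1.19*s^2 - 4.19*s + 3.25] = 1.56*s - 2.38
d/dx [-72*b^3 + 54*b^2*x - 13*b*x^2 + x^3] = 54*b^2 - 26*b*x + 3*x^2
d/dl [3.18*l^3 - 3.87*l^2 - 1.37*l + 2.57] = 9.54*l^2 - 7.74*l - 1.37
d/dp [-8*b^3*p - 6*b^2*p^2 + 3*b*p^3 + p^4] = -8*b^3 - 12*b^2*p + 9*b*p^2 + 4*p^3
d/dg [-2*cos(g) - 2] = 2*sin(g)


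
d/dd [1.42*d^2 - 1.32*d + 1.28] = 2.84*d - 1.32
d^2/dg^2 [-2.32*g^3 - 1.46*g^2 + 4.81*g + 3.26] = -13.92*g - 2.92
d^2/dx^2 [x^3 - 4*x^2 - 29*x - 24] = 6*x - 8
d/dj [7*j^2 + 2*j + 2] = 14*j + 2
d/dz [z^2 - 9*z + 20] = 2*z - 9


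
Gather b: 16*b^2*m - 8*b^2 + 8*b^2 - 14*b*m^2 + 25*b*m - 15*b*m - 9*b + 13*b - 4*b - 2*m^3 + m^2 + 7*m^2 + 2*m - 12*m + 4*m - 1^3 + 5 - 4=16*b^2*m + b*(-14*m^2 + 10*m) - 2*m^3 + 8*m^2 - 6*m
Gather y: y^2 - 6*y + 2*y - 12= y^2 - 4*y - 12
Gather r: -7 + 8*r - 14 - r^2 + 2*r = -r^2 + 10*r - 21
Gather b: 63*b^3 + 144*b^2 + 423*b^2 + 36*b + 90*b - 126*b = 63*b^3 + 567*b^2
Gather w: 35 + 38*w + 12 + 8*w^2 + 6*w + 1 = 8*w^2 + 44*w + 48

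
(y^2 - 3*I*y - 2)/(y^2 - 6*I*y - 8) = (y - I)/(y - 4*I)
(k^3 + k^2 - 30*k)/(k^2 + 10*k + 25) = k*(k^2 + k - 30)/(k^2 + 10*k + 25)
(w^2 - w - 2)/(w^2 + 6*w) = (w^2 - w - 2)/(w*(w + 6))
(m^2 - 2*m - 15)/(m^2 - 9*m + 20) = (m + 3)/(m - 4)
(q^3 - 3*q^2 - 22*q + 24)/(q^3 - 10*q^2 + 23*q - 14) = (q^2 - 2*q - 24)/(q^2 - 9*q + 14)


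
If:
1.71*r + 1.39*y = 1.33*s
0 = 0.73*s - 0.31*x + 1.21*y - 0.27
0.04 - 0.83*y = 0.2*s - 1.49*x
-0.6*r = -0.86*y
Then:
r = 0.12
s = 0.25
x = 0.05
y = 0.09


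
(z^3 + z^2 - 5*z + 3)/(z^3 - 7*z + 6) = (z - 1)/(z - 2)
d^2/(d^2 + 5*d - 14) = d^2/(d^2 + 5*d - 14)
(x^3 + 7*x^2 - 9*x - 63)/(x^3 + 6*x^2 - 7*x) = (x^2 - 9)/(x*(x - 1))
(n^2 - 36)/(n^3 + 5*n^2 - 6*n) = (n - 6)/(n*(n - 1))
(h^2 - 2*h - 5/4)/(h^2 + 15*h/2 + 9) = (4*h^2 - 8*h - 5)/(2*(2*h^2 + 15*h + 18))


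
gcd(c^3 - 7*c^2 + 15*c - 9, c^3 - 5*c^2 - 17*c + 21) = c - 1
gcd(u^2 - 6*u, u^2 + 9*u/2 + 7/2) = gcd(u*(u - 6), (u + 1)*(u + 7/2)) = 1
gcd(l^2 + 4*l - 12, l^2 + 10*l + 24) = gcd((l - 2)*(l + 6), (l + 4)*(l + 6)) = l + 6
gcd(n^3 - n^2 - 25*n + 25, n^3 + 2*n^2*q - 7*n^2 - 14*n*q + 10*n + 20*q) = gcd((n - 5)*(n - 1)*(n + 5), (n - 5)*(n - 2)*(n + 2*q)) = n - 5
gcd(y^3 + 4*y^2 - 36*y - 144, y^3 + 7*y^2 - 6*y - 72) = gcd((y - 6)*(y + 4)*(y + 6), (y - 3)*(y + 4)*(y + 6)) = y^2 + 10*y + 24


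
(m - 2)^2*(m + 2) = m^3 - 2*m^2 - 4*m + 8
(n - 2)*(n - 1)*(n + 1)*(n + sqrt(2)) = n^4 - 2*n^3 + sqrt(2)*n^3 - 2*sqrt(2)*n^2 - n^2 - sqrt(2)*n + 2*n + 2*sqrt(2)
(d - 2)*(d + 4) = d^2 + 2*d - 8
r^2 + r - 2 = (r - 1)*(r + 2)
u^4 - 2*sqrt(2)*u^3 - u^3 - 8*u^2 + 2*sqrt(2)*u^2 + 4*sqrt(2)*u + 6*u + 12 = (u - 2)*(u + 1)*(u - 3*sqrt(2))*(u + sqrt(2))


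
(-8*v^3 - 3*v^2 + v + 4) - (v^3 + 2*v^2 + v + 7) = -9*v^3 - 5*v^2 - 3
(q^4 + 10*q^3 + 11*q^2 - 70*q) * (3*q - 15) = 3*q^5 + 15*q^4 - 117*q^3 - 375*q^2 + 1050*q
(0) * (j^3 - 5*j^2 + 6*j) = 0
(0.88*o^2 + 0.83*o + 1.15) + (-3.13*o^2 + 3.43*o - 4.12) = -2.25*o^2 + 4.26*o - 2.97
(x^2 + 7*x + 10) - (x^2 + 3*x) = 4*x + 10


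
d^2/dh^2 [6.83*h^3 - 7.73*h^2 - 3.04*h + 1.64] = 40.98*h - 15.46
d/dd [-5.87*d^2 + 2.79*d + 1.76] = 2.79 - 11.74*d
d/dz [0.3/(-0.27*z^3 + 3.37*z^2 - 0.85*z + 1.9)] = (0.243*z^2 - 2.022*z + 0.255)/(0.27*z^3 - 3.37*z^2 + 0.85*z - 1.9)^2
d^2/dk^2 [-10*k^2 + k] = -20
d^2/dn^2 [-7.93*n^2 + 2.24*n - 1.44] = -15.8600000000000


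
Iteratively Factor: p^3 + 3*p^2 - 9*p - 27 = (p + 3)*(p^2 - 9) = (p - 3)*(p + 3)*(p + 3)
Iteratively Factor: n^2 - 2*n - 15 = (n + 3)*(n - 5)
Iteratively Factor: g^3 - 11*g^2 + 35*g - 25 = (g - 1)*(g^2 - 10*g + 25) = (g - 5)*(g - 1)*(g - 5)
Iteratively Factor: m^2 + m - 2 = (m + 2)*(m - 1)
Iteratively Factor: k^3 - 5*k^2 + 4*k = (k - 1)*(k^2 - 4*k) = (k - 4)*(k - 1)*(k)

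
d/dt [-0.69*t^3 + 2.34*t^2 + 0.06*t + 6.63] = -2.07*t^2 + 4.68*t + 0.06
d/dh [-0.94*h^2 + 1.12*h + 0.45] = 1.12 - 1.88*h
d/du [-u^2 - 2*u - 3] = -2*u - 2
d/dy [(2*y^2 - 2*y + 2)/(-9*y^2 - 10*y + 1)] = 2*(-19*y^2 + 20*y + 9)/(81*y^4 + 180*y^3 + 82*y^2 - 20*y + 1)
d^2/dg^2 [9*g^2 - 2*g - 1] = 18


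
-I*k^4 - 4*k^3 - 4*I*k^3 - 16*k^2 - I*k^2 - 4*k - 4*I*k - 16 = (k + 4)*(k - 4*I)*(k - I)*(-I*k + 1)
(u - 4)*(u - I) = u^2 - 4*u - I*u + 4*I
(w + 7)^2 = w^2 + 14*w + 49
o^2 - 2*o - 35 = (o - 7)*(o + 5)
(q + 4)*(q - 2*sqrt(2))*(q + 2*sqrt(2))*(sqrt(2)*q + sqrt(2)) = sqrt(2)*q^4 + 5*sqrt(2)*q^3 - 4*sqrt(2)*q^2 - 40*sqrt(2)*q - 32*sqrt(2)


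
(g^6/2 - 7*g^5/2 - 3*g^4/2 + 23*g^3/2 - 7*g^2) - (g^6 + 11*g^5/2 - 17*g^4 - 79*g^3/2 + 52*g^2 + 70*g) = -g^6/2 - 9*g^5 + 31*g^4/2 + 51*g^3 - 59*g^2 - 70*g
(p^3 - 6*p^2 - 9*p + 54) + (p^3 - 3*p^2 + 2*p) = 2*p^3 - 9*p^2 - 7*p + 54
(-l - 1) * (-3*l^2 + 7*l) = 3*l^3 - 4*l^2 - 7*l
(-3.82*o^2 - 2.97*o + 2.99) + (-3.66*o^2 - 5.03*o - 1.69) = -7.48*o^2 - 8.0*o + 1.3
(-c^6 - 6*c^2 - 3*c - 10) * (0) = 0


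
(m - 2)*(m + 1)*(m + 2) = m^3 + m^2 - 4*m - 4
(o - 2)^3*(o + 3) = o^4 - 3*o^3 - 6*o^2 + 28*o - 24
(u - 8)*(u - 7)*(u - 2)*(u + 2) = u^4 - 15*u^3 + 52*u^2 + 60*u - 224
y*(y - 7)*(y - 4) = y^3 - 11*y^2 + 28*y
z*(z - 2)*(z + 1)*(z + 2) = z^4 + z^3 - 4*z^2 - 4*z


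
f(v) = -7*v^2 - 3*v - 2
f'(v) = -14*v - 3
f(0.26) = -3.25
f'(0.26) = -6.64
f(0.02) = -2.06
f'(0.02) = -3.28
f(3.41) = -93.63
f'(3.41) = -50.74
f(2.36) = -48.07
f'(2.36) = -36.04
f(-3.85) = -94.21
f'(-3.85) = 50.90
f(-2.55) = -39.87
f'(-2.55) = 32.70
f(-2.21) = -29.56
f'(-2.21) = 27.94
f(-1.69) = -16.92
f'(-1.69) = 20.66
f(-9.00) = -542.00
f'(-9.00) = 123.00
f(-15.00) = -1532.00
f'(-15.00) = 207.00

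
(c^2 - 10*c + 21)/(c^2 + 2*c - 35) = (c^2 - 10*c + 21)/(c^2 + 2*c - 35)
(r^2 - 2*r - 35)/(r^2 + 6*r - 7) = (r^2 - 2*r - 35)/(r^2 + 6*r - 7)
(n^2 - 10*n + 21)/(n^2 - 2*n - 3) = (n - 7)/(n + 1)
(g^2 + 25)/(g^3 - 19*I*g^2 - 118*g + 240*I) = (g + 5*I)/(g^2 - 14*I*g - 48)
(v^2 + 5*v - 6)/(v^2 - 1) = (v + 6)/(v + 1)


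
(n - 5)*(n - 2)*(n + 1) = n^3 - 6*n^2 + 3*n + 10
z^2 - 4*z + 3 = (z - 3)*(z - 1)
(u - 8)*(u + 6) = u^2 - 2*u - 48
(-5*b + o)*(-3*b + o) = 15*b^2 - 8*b*o + o^2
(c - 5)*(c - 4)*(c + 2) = c^3 - 7*c^2 + 2*c + 40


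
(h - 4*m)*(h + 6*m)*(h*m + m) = h^3*m + 2*h^2*m^2 + h^2*m - 24*h*m^3 + 2*h*m^2 - 24*m^3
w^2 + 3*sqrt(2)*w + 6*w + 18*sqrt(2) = (w + 6)*(w + 3*sqrt(2))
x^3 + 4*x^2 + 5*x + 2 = (x + 1)^2*(x + 2)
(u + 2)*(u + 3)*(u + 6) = u^3 + 11*u^2 + 36*u + 36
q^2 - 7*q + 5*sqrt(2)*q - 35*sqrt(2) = (q - 7)*(q + 5*sqrt(2))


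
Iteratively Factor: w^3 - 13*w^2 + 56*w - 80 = (w - 4)*(w^2 - 9*w + 20) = (w - 4)^2*(w - 5)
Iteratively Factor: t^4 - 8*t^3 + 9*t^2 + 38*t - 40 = (t - 1)*(t^3 - 7*t^2 + 2*t + 40) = (t - 5)*(t - 1)*(t^2 - 2*t - 8) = (t - 5)*(t - 4)*(t - 1)*(t + 2)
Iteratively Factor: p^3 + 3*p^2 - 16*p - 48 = (p + 3)*(p^2 - 16) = (p - 4)*(p + 3)*(p + 4)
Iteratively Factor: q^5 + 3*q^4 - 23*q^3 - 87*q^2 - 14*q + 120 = (q - 1)*(q^4 + 4*q^3 - 19*q^2 - 106*q - 120) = (q - 5)*(q - 1)*(q^3 + 9*q^2 + 26*q + 24) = (q - 5)*(q - 1)*(q + 2)*(q^2 + 7*q + 12) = (q - 5)*(q - 1)*(q + 2)*(q + 3)*(q + 4)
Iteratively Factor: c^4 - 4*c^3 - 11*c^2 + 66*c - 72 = (c - 2)*(c^3 - 2*c^2 - 15*c + 36) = (c - 3)*(c - 2)*(c^2 + c - 12) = (c - 3)^2*(c - 2)*(c + 4)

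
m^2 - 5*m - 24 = (m - 8)*(m + 3)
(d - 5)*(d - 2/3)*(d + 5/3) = d^3 - 4*d^2 - 55*d/9 + 50/9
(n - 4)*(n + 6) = n^2 + 2*n - 24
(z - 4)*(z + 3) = z^2 - z - 12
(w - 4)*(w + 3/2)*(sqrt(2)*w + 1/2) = sqrt(2)*w^3 - 5*sqrt(2)*w^2/2 + w^2/2 - 6*sqrt(2)*w - 5*w/4 - 3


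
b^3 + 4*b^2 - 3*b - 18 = (b - 2)*(b + 3)^2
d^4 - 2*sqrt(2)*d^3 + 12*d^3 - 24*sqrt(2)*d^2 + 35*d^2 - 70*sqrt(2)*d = d*(d + 5)*(d + 7)*(d - 2*sqrt(2))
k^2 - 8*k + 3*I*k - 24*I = (k - 8)*(k + 3*I)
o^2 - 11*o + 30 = (o - 6)*(o - 5)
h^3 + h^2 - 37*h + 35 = (h - 5)*(h - 1)*(h + 7)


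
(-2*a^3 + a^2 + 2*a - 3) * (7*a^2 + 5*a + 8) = -14*a^5 - 3*a^4 + 3*a^3 - 3*a^2 + a - 24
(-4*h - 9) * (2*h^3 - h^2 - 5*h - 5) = -8*h^4 - 14*h^3 + 29*h^2 + 65*h + 45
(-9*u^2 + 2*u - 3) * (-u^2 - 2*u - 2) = 9*u^4 + 16*u^3 + 17*u^2 + 2*u + 6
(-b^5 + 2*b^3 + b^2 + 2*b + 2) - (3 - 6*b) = -b^5 + 2*b^3 + b^2 + 8*b - 1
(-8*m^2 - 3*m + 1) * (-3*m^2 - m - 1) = 24*m^4 + 17*m^3 + 8*m^2 + 2*m - 1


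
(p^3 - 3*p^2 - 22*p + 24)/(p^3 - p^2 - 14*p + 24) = (p^2 - 7*p + 6)/(p^2 - 5*p + 6)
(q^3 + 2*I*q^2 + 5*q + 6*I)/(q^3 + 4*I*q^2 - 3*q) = (q - 2*I)/q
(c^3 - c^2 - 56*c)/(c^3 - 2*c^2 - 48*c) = (c + 7)/(c + 6)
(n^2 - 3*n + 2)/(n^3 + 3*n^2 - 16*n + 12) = 1/(n + 6)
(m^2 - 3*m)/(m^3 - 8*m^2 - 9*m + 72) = m/(m^2 - 5*m - 24)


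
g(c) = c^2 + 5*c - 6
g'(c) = 2*c + 5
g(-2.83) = -12.14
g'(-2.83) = -0.66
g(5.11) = 45.66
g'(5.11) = 15.22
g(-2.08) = -12.07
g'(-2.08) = 0.84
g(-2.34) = -12.22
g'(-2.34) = 0.32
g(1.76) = 5.90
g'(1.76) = 8.52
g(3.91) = 28.84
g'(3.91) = 12.82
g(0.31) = -4.35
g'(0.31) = 5.62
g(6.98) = 77.62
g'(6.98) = 18.96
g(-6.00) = 0.00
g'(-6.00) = -7.00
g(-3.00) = -12.00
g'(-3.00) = -1.00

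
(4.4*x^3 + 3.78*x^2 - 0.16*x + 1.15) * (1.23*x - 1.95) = 5.412*x^4 - 3.9306*x^3 - 7.5678*x^2 + 1.7265*x - 2.2425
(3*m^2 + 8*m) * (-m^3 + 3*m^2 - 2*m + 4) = -3*m^5 + m^4 + 18*m^3 - 4*m^2 + 32*m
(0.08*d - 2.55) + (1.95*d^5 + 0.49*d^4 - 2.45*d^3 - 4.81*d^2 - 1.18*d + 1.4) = 1.95*d^5 + 0.49*d^4 - 2.45*d^3 - 4.81*d^2 - 1.1*d - 1.15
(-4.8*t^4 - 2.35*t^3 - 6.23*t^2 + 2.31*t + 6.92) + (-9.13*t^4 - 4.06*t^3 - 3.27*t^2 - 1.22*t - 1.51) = -13.93*t^4 - 6.41*t^3 - 9.5*t^2 + 1.09*t + 5.41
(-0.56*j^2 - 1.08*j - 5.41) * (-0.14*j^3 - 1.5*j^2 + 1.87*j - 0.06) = 0.0784*j^5 + 0.9912*j^4 + 1.3302*j^3 + 6.129*j^2 - 10.0519*j + 0.3246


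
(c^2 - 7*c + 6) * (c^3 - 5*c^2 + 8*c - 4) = c^5 - 12*c^4 + 49*c^3 - 90*c^2 + 76*c - 24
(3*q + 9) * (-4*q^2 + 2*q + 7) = -12*q^3 - 30*q^2 + 39*q + 63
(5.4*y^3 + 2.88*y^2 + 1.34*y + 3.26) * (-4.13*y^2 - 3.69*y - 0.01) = -22.302*y^5 - 31.8204*y^4 - 16.2154*y^3 - 18.4372*y^2 - 12.0428*y - 0.0326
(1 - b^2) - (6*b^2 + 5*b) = -7*b^2 - 5*b + 1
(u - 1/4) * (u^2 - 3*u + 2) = u^3 - 13*u^2/4 + 11*u/4 - 1/2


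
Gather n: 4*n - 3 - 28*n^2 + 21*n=-28*n^2 + 25*n - 3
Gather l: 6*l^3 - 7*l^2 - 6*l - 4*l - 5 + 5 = 6*l^3 - 7*l^2 - 10*l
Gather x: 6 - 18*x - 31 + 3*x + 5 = -15*x - 20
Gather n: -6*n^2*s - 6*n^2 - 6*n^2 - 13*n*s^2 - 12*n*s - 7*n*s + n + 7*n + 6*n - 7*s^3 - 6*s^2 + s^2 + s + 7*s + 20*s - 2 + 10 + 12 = n^2*(-6*s - 12) + n*(-13*s^2 - 19*s + 14) - 7*s^3 - 5*s^2 + 28*s + 20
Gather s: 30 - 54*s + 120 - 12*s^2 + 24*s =-12*s^2 - 30*s + 150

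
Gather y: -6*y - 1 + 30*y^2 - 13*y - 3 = 30*y^2 - 19*y - 4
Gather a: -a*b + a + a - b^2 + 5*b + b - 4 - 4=a*(2 - b) - b^2 + 6*b - 8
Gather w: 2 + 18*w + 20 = 18*w + 22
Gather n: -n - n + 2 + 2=4 - 2*n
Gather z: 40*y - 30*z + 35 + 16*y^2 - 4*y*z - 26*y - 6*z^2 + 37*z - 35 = 16*y^2 + 14*y - 6*z^2 + z*(7 - 4*y)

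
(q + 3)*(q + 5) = q^2 + 8*q + 15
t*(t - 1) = t^2 - t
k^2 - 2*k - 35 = (k - 7)*(k + 5)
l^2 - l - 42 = (l - 7)*(l + 6)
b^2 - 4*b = b*(b - 4)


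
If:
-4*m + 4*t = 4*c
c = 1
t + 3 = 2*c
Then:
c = 1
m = -2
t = -1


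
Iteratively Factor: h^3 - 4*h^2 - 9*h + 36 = (h + 3)*(h^2 - 7*h + 12) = (h - 4)*(h + 3)*(h - 3)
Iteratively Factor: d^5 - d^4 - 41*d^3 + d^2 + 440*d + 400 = (d - 5)*(d^4 + 4*d^3 - 21*d^2 - 104*d - 80) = (d - 5)*(d + 1)*(d^3 + 3*d^2 - 24*d - 80) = (d - 5)*(d + 1)*(d + 4)*(d^2 - d - 20) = (d - 5)^2*(d + 1)*(d + 4)*(d + 4)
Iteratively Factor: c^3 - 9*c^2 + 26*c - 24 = (c - 4)*(c^2 - 5*c + 6) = (c - 4)*(c - 3)*(c - 2)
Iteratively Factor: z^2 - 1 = (z + 1)*(z - 1)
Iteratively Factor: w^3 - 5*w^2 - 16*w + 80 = (w + 4)*(w^2 - 9*w + 20) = (w - 5)*(w + 4)*(w - 4)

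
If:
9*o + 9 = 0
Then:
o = -1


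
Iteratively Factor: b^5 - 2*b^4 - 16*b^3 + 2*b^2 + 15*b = (b - 5)*(b^4 + 3*b^3 - b^2 - 3*b) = (b - 5)*(b - 1)*(b^3 + 4*b^2 + 3*b) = b*(b - 5)*(b - 1)*(b^2 + 4*b + 3) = b*(b - 5)*(b - 1)*(b + 3)*(b + 1)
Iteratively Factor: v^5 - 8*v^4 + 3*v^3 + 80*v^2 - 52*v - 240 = (v + 2)*(v^4 - 10*v^3 + 23*v^2 + 34*v - 120) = (v - 3)*(v + 2)*(v^3 - 7*v^2 + 2*v + 40) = (v - 3)*(v + 2)^2*(v^2 - 9*v + 20) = (v - 5)*(v - 3)*(v + 2)^2*(v - 4)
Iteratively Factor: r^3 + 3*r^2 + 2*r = (r + 2)*(r^2 + r) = r*(r + 2)*(r + 1)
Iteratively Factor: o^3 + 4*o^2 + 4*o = (o + 2)*(o^2 + 2*o) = (o + 2)^2*(o)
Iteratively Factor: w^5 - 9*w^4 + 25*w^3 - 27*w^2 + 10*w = (w)*(w^4 - 9*w^3 + 25*w^2 - 27*w + 10) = w*(w - 1)*(w^3 - 8*w^2 + 17*w - 10) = w*(w - 5)*(w - 1)*(w^2 - 3*w + 2) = w*(w - 5)*(w - 2)*(w - 1)*(w - 1)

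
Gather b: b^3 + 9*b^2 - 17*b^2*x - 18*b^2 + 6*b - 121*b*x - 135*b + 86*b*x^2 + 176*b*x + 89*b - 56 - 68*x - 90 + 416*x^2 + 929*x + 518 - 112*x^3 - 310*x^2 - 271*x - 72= b^3 + b^2*(-17*x - 9) + b*(86*x^2 + 55*x - 40) - 112*x^3 + 106*x^2 + 590*x + 300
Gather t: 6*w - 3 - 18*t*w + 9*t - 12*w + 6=t*(9 - 18*w) - 6*w + 3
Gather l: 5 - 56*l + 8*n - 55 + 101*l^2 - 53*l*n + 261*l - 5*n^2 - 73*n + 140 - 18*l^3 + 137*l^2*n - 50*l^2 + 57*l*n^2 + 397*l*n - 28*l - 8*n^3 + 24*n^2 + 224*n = -18*l^3 + l^2*(137*n + 51) + l*(57*n^2 + 344*n + 177) - 8*n^3 + 19*n^2 + 159*n + 90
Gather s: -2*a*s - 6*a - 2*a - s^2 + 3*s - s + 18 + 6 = -8*a - s^2 + s*(2 - 2*a) + 24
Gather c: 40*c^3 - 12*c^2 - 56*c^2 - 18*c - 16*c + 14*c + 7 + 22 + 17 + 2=40*c^3 - 68*c^2 - 20*c + 48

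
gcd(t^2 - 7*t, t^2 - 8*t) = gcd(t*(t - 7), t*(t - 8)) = t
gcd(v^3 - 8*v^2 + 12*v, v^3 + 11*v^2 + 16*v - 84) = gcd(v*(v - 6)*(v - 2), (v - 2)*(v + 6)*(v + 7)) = v - 2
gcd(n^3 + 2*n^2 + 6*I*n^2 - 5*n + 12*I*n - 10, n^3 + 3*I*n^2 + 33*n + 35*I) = n + I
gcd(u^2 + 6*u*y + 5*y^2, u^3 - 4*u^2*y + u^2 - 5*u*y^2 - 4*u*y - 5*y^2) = u + y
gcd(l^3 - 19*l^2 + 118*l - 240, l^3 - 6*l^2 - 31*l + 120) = l - 8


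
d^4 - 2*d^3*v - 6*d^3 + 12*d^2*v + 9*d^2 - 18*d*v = d*(d - 3)^2*(d - 2*v)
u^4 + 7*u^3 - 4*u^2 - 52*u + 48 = (u - 2)*(u - 1)*(u + 4)*(u + 6)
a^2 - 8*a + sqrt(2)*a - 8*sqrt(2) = (a - 8)*(a + sqrt(2))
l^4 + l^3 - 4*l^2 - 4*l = l*(l - 2)*(l + 1)*(l + 2)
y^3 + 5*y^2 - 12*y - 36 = (y - 3)*(y + 2)*(y + 6)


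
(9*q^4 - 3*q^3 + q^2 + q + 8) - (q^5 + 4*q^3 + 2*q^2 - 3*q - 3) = -q^5 + 9*q^4 - 7*q^3 - q^2 + 4*q + 11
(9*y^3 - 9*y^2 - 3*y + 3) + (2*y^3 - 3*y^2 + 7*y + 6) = 11*y^3 - 12*y^2 + 4*y + 9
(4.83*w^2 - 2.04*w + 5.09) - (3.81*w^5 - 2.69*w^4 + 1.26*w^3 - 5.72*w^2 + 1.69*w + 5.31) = -3.81*w^5 + 2.69*w^4 - 1.26*w^3 + 10.55*w^2 - 3.73*w - 0.22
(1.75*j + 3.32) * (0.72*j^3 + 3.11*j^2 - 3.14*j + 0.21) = 1.26*j^4 + 7.8329*j^3 + 4.8302*j^2 - 10.0573*j + 0.6972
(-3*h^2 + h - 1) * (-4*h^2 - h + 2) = 12*h^4 - h^3 - 3*h^2 + 3*h - 2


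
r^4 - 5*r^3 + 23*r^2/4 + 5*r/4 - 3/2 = (r - 3)*(r - 2)*(r - 1/2)*(r + 1/2)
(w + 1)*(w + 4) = w^2 + 5*w + 4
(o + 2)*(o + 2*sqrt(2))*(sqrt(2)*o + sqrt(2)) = sqrt(2)*o^3 + 4*o^2 + 3*sqrt(2)*o^2 + 2*sqrt(2)*o + 12*o + 8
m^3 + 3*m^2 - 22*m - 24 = (m - 4)*(m + 1)*(m + 6)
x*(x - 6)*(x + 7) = x^3 + x^2 - 42*x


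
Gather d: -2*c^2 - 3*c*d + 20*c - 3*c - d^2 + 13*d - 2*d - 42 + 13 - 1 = -2*c^2 + 17*c - d^2 + d*(11 - 3*c) - 30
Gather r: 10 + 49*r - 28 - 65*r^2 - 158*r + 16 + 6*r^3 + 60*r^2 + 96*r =6*r^3 - 5*r^2 - 13*r - 2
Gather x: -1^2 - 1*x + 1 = -x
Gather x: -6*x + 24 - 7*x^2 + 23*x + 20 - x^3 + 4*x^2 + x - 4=-x^3 - 3*x^2 + 18*x + 40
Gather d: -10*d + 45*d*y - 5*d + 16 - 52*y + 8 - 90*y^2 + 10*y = d*(45*y - 15) - 90*y^2 - 42*y + 24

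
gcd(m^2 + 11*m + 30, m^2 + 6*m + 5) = m + 5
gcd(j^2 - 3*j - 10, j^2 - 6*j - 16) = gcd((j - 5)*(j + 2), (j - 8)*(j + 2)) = j + 2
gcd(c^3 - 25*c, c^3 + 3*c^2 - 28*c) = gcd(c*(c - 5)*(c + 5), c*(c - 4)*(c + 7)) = c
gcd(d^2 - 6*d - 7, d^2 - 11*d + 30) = 1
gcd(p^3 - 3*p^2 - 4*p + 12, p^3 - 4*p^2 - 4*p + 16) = p^2 - 4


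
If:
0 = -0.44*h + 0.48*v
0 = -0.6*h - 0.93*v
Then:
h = 0.00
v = 0.00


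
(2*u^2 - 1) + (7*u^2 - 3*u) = 9*u^2 - 3*u - 1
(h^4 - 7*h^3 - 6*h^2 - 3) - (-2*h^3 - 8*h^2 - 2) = h^4 - 5*h^3 + 2*h^2 - 1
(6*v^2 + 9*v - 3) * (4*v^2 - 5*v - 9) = 24*v^4 + 6*v^3 - 111*v^2 - 66*v + 27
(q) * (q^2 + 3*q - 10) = q^3 + 3*q^2 - 10*q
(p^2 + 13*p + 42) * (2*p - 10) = 2*p^3 + 16*p^2 - 46*p - 420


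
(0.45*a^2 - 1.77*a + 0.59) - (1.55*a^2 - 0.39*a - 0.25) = -1.1*a^2 - 1.38*a + 0.84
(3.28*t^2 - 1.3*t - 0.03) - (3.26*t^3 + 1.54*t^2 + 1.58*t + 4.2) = -3.26*t^3 + 1.74*t^2 - 2.88*t - 4.23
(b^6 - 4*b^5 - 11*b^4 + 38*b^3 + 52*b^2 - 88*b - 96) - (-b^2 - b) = b^6 - 4*b^5 - 11*b^4 + 38*b^3 + 53*b^2 - 87*b - 96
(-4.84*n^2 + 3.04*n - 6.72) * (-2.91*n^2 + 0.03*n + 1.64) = 14.0844*n^4 - 8.9916*n^3 + 11.7088*n^2 + 4.784*n - 11.0208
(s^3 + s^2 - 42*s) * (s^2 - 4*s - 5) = s^5 - 3*s^4 - 51*s^3 + 163*s^2 + 210*s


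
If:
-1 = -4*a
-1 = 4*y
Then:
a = 1/4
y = -1/4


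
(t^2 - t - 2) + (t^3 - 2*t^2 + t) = t^3 - t^2 - 2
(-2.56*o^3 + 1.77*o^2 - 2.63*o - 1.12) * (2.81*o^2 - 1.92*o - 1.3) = -7.1936*o^5 + 9.8889*o^4 - 7.4607*o^3 - 0.3986*o^2 + 5.5694*o + 1.456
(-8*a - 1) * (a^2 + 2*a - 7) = -8*a^3 - 17*a^2 + 54*a + 7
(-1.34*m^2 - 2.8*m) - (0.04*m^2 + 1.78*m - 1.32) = -1.38*m^2 - 4.58*m + 1.32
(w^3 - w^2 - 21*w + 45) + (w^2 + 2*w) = w^3 - 19*w + 45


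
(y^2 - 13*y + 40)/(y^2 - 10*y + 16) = (y - 5)/(y - 2)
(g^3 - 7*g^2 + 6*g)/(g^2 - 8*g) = (g^2 - 7*g + 6)/(g - 8)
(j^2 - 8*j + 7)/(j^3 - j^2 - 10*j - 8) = (-j^2 + 8*j - 7)/(-j^3 + j^2 + 10*j + 8)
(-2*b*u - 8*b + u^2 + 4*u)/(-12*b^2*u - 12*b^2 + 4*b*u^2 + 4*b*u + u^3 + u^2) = (u + 4)/(6*b*u + 6*b + u^2 + u)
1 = 1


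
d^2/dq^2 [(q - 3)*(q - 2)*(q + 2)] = 6*q - 6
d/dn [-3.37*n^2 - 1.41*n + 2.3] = -6.74*n - 1.41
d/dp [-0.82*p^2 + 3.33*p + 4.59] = 3.33 - 1.64*p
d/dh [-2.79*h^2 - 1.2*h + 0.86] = -5.58*h - 1.2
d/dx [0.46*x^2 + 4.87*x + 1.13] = 0.92*x + 4.87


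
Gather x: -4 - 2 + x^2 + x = x^2 + x - 6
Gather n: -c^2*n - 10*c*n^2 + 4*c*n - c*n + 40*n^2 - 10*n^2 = n^2*(30 - 10*c) + n*(-c^2 + 3*c)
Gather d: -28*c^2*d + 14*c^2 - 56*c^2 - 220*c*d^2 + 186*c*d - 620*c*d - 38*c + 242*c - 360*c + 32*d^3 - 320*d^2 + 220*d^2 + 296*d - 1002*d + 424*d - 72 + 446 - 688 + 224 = -42*c^2 - 156*c + 32*d^3 + d^2*(-220*c - 100) + d*(-28*c^2 - 434*c - 282) - 90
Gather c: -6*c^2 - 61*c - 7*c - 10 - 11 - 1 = -6*c^2 - 68*c - 22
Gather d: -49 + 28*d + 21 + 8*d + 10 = 36*d - 18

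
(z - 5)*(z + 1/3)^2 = z^3 - 13*z^2/3 - 29*z/9 - 5/9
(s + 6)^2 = s^2 + 12*s + 36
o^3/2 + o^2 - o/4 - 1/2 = (o/2 + 1)*(o - sqrt(2)/2)*(o + sqrt(2)/2)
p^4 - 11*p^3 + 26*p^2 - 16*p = p*(p - 8)*(p - 2)*(p - 1)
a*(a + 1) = a^2 + a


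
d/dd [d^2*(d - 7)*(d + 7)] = 4*d^3 - 98*d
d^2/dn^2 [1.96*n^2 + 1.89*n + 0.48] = 3.92000000000000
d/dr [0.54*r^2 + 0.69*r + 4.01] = 1.08*r + 0.69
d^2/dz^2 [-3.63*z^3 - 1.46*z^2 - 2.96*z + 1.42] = -21.78*z - 2.92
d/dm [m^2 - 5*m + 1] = 2*m - 5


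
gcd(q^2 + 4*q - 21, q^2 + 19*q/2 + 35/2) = q + 7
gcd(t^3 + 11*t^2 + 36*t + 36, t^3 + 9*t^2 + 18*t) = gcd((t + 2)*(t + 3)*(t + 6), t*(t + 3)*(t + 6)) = t^2 + 9*t + 18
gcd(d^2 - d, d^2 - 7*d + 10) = 1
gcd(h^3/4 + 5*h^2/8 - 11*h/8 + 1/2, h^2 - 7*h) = 1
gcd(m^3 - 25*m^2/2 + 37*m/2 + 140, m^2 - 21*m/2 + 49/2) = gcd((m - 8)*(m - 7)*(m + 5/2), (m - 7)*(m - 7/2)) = m - 7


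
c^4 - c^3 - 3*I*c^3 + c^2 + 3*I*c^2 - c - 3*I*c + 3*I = (c - 1)*(c - 3*I)*(c - I)*(c + I)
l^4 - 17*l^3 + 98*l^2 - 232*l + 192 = (l - 8)*(l - 4)*(l - 3)*(l - 2)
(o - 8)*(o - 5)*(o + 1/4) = o^3 - 51*o^2/4 + 147*o/4 + 10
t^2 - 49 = (t - 7)*(t + 7)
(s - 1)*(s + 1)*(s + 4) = s^3 + 4*s^2 - s - 4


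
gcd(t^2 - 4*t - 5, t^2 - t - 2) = t + 1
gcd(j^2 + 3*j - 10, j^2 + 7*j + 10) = j + 5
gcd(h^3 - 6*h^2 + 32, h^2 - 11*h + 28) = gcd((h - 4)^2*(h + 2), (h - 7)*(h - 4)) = h - 4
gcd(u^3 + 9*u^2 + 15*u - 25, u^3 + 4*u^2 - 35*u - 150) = u^2 + 10*u + 25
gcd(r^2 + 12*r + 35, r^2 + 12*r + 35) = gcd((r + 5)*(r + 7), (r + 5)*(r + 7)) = r^2 + 12*r + 35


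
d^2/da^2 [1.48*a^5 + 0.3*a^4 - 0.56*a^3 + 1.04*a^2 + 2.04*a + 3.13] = 29.6*a^3 + 3.6*a^2 - 3.36*a + 2.08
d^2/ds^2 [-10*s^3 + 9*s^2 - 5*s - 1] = 18 - 60*s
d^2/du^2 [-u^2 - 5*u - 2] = -2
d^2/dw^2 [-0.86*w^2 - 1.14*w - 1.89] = -1.72000000000000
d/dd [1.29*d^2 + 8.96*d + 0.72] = 2.58*d + 8.96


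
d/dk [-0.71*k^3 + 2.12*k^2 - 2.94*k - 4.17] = -2.13*k^2 + 4.24*k - 2.94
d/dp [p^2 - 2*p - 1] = 2*p - 2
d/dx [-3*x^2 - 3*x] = -6*x - 3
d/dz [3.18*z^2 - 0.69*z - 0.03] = 6.36*z - 0.69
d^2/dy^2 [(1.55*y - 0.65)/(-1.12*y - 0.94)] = (4.44089209850063e-16*y + 4.8944)/(1.12*y + 0.94)^3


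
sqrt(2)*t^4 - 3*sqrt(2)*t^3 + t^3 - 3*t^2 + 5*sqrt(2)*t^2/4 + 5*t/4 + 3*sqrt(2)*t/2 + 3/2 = (t - 2)*(t - 3/2)*(t + sqrt(2)/2)*(sqrt(2)*t + sqrt(2)/2)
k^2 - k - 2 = (k - 2)*(k + 1)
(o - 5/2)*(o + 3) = o^2 + o/2 - 15/2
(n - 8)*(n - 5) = n^2 - 13*n + 40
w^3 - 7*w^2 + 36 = (w - 6)*(w - 3)*(w + 2)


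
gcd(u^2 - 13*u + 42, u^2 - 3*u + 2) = 1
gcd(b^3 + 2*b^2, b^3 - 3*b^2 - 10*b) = b^2 + 2*b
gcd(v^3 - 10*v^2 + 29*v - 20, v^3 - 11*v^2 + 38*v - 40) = v^2 - 9*v + 20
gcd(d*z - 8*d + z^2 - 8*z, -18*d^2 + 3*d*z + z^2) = 1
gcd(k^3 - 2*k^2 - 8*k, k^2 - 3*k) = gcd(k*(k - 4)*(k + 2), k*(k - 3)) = k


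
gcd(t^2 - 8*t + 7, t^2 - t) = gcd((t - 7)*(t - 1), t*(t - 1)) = t - 1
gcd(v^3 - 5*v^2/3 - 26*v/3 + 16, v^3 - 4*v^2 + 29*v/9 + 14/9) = v - 2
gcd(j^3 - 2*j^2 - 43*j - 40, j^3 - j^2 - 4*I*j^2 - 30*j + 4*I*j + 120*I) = j + 5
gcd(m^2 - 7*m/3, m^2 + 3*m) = m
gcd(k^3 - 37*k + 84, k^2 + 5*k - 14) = k + 7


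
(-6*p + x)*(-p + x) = 6*p^2 - 7*p*x + x^2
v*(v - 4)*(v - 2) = v^3 - 6*v^2 + 8*v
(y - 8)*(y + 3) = y^2 - 5*y - 24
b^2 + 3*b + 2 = (b + 1)*(b + 2)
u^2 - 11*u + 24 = (u - 8)*(u - 3)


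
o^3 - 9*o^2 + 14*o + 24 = (o - 6)*(o - 4)*(o + 1)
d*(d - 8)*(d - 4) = d^3 - 12*d^2 + 32*d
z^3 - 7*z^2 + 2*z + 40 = (z - 5)*(z - 4)*(z + 2)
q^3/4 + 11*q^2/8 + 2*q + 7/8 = (q/4 + 1/4)*(q + 1)*(q + 7/2)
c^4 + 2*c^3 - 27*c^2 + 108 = (c - 3)^2*(c + 2)*(c + 6)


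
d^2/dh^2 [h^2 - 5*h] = 2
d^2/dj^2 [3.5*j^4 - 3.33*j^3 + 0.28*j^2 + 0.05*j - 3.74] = 42.0*j^2 - 19.98*j + 0.56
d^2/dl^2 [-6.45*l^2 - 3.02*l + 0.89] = -12.9000000000000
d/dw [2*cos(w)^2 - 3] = -2*sin(2*w)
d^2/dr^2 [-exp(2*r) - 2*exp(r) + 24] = (-4*exp(r) - 2)*exp(r)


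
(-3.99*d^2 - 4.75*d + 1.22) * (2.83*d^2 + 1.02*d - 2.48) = -11.2917*d^4 - 17.5123*d^3 + 8.5028*d^2 + 13.0244*d - 3.0256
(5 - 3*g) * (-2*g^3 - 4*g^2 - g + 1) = 6*g^4 + 2*g^3 - 17*g^2 - 8*g + 5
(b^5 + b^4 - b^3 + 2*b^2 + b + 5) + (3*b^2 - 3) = b^5 + b^4 - b^3 + 5*b^2 + b + 2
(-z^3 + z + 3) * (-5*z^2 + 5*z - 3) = 5*z^5 - 5*z^4 - 2*z^3 - 10*z^2 + 12*z - 9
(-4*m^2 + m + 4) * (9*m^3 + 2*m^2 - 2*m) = -36*m^5 + m^4 + 46*m^3 + 6*m^2 - 8*m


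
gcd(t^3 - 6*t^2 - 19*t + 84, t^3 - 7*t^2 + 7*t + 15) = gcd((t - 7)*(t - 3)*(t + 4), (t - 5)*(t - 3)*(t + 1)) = t - 3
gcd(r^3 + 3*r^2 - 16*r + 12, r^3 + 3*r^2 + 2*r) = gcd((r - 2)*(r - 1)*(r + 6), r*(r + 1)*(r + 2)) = 1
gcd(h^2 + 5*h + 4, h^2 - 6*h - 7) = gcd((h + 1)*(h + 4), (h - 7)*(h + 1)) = h + 1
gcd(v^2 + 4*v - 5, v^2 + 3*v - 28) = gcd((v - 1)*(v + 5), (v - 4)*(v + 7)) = 1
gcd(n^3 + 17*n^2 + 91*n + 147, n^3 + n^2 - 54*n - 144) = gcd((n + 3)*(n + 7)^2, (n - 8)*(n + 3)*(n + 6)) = n + 3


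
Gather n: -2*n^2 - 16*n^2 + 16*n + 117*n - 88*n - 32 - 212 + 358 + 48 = -18*n^2 + 45*n + 162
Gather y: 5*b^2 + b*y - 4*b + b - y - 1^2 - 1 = 5*b^2 - 3*b + y*(b - 1) - 2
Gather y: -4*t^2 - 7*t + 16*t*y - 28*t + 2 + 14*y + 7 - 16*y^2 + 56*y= -4*t^2 - 35*t - 16*y^2 + y*(16*t + 70) + 9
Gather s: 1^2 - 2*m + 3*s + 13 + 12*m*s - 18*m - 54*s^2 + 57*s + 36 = -20*m - 54*s^2 + s*(12*m + 60) + 50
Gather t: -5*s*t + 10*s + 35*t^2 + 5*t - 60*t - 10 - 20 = 10*s + 35*t^2 + t*(-5*s - 55) - 30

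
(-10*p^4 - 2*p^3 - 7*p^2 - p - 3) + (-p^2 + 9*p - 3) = -10*p^4 - 2*p^3 - 8*p^2 + 8*p - 6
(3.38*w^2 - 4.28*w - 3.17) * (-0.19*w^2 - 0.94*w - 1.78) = -0.6422*w^4 - 2.364*w^3 - 1.3909*w^2 + 10.5982*w + 5.6426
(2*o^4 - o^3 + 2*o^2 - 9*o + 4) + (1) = 2*o^4 - o^3 + 2*o^2 - 9*o + 5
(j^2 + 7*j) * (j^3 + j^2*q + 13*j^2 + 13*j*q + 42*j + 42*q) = j^5 + j^4*q + 20*j^4 + 20*j^3*q + 133*j^3 + 133*j^2*q + 294*j^2 + 294*j*q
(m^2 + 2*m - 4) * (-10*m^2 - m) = -10*m^4 - 21*m^3 + 38*m^2 + 4*m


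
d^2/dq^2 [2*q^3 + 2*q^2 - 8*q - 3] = 12*q + 4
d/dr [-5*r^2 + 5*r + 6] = 5 - 10*r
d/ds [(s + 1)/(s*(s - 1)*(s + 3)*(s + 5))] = (-3*s^4 - 18*s^3 - 28*s^2 - 14*s + 15)/(s^2*(s^6 + 14*s^5 + 63*s^4 + 68*s^3 - 161*s^2 - 210*s + 225))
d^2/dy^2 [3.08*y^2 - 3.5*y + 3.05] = 6.16000000000000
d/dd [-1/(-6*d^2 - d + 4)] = (-12*d - 1)/(6*d^2 + d - 4)^2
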